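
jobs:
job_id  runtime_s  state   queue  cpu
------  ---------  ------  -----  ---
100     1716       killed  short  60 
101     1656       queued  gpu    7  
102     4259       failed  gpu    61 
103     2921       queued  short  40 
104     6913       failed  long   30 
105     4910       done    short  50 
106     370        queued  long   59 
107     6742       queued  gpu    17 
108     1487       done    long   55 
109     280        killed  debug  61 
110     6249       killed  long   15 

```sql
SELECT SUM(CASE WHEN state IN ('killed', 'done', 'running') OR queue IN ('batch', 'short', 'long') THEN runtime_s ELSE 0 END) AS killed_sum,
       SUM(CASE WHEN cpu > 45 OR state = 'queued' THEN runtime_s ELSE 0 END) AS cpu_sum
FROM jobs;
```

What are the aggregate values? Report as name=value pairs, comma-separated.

killed_sum=24846, cpu_sum=24341

[killed_sum: state IN ('killed', 'done', 'running') OR queue IN ('batch', 'short', 'long')]
job_id=100: ✓ → 1716
job_id=101: ✗
job_id=102: ✗
job_id=103: ✓ → 2921
job_id=104: ✓ → 6913
job_id=105: ✓ → 4910
job_id=106: ✓ → 370
job_id=107: ✗
job_id=108: ✓ → 1487
job_id=109: ✓ → 280
job_id=110: ✓ → 6249
killed_sum = 1716 + 2921 + 6913 + 4910 + 370 + 1487 + 280 + 6249 = 24846
—
[cpu_sum: cpu > 45 OR state = 'queued']
job_id=100: ✓ → 1716
job_id=101: ✓ → 1656
job_id=102: ✓ → 4259
job_id=103: ✓ → 2921
job_id=104: ✗
job_id=105: ✓ → 4910
job_id=106: ✓ → 370
job_id=107: ✓ → 6742
job_id=108: ✓ → 1487
job_id=109: ✓ → 280
job_id=110: ✗
cpu_sum = 1716 + 1656 + 4259 + 2921 + 4910 + 370 + 6742 + 1487 + 280 = 24341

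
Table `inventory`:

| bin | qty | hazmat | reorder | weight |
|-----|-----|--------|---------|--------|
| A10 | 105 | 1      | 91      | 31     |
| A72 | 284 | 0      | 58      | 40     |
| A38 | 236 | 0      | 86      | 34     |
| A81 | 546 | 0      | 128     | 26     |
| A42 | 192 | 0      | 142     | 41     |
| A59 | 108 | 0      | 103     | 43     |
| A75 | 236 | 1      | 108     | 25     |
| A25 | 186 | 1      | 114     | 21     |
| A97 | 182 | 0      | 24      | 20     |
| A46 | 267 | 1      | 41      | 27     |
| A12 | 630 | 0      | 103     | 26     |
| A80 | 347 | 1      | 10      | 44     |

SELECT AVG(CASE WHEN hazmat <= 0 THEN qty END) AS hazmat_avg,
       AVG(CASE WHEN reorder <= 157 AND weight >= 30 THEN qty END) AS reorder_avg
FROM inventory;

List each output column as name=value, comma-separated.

hazmat_avg=311.1428571429, reorder_avg=212

[hazmat_avg: hazmat <= 0]
bin=A10: ✗
bin=A72: ✓ → 284
bin=A38: ✓ → 236
bin=A81: ✓ → 546
bin=A42: ✓ → 192
bin=A59: ✓ → 108
bin=A75: ✗
bin=A25: ✗
bin=A97: ✓ → 182
bin=A46: ✗
bin=A12: ✓ → 630
bin=A80: ✗
hazmat_avg = (284 + 236 + 546 + 192 + 108 + 182 + 630) / 7 = 311.1428571429
—
[reorder_avg: reorder <= 157 AND weight >= 30]
bin=A10: ✓ → 105
bin=A72: ✓ → 284
bin=A38: ✓ → 236
bin=A81: ✗
bin=A42: ✓ → 192
bin=A59: ✓ → 108
bin=A75: ✗
bin=A25: ✗
bin=A97: ✗
bin=A46: ✗
bin=A12: ✗
bin=A80: ✓ → 347
reorder_avg = (105 + 284 + 236 + 192 + 108 + 347) / 6 = 212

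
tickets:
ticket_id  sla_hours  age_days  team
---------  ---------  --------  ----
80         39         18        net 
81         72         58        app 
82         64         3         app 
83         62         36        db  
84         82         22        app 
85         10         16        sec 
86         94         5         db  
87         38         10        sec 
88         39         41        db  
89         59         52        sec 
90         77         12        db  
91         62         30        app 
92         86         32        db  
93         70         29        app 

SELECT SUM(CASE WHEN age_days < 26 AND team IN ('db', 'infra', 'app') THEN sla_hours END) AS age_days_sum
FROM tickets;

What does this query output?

317

ticket_id=80: ✗
ticket_id=81: ✗
ticket_id=82: ✓ → 64
ticket_id=83: ✗
ticket_id=84: ✓ → 82
ticket_id=85: ✗
ticket_id=86: ✓ → 94
ticket_id=87: ✗
ticket_id=88: ✗
ticket_id=89: ✗
ticket_id=90: ✓ → 77
ticket_id=91: ✗
ticket_id=92: ✗
ticket_id=93: ✗
age_days_sum = 64 + 82 + 94 + 77 = 317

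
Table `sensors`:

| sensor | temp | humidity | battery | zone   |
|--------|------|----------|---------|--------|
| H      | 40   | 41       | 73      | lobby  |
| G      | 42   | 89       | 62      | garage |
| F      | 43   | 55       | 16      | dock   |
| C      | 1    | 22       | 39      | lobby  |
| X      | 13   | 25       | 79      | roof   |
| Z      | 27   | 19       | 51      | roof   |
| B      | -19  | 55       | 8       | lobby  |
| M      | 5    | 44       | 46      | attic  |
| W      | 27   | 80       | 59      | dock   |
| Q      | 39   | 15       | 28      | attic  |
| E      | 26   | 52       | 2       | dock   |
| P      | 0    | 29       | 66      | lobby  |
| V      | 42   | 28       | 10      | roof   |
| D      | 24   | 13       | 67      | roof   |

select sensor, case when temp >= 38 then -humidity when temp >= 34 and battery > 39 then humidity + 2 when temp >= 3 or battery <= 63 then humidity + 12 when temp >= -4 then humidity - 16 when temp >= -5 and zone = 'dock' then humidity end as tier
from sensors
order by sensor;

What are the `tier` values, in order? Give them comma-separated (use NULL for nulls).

67, 34, 25, 64, -55, -89, -41, 56, 13, -15, -28, 92, 37, 31

sensor=B: temp >= 3 or battery <= 63 → 67
sensor=C: temp >= 3 or battery <= 63 → 34
sensor=D: temp >= 3 or battery <= 63 → 25
sensor=E: temp >= 3 or battery <= 63 → 64
sensor=F: temp >= 38 → -55
sensor=G: temp >= 38 → -89
sensor=H: temp >= 38 → -41
sensor=M: temp >= 3 or battery <= 63 → 56
sensor=P: temp >= -4 → 13
sensor=Q: temp >= 38 → -15
sensor=V: temp >= 38 → -28
sensor=W: temp >= 3 or battery <= 63 → 92
sensor=X: temp >= 3 or battery <= 63 → 37
sensor=Z: temp >= 3 or battery <= 63 → 31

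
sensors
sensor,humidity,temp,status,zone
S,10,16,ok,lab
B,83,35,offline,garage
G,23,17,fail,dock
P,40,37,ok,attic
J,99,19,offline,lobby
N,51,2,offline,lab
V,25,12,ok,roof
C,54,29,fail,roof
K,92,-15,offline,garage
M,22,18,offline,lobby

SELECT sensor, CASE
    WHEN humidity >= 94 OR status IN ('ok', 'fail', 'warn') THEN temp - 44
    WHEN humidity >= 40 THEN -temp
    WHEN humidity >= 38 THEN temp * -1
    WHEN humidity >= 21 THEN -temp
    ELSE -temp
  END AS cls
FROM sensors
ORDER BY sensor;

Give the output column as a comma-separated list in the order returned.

-35, -15, -27, -25, 15, -18, -2, -7, -28, -32

sensor=B: humidity >= 40 → -35
sensor=C: humidity >= 94 OR status IN ('ok', 'fail', 'warn') → -15
sensor=G: humidity >= 94 OR status IN ('ok', 'fail', 'warn') → -27
sensor=J: humidity >= 94 OR status IN ('ok', 'fail', 'warn') → -25
sensor=K: humidity >= 40 → 15
sensor=M: humidity >= 21 → -18
sensor=N: humidity >= 40 → -2
sensor=P: humidity >= 94 OR status IN ('ok', 'fail', 'warn') → -7
sensor=S: humidity >= 94 OR status IN ('ok', 'fail', 'warn') → -28
sensor=V: humidity >= 94 OR status IN ('ok', 'fail', 'warn') → -32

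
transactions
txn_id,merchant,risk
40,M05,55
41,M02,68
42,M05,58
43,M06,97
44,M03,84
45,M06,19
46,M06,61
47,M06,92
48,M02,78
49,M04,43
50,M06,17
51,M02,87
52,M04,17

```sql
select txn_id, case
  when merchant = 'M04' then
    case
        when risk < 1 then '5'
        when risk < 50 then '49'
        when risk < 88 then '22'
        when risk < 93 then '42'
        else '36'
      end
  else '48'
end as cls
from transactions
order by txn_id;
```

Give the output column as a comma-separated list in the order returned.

48, 48, 48, 48, 48, 48, 48, 48, 48, 49, 48, 48, 49

txn_id=40: merchant='M05' → outer ELSE → 48
txn_id=41: merchant='M02' → outer ELSE → 48
txn_id=42: merchant='M05' → outer ELSE → 48
txn_id=43: merchant='M06' → outer ELSE → 48
txn_id=44: merchant='M03' → outer ELSE → 48
txn_id=45: merchant='M06' → outer ELSE → 48
txn_id=46: merchant='M06' → outer ELSE → 48
txn_id=47: merchant='M06' → outer ELSE → 48
txn_id=48: merchant='M02' → outer ELSE → 48
txn_id=49: merchant='M04' → inner[risk < 50] → 49
txn_id=50: merchant='M06' → outer ELSE → 48
txn_id=51: merchant='M02' → outer ELSE → 48
txn_id=52: merchant='M04' → inner[risk < 50] → 49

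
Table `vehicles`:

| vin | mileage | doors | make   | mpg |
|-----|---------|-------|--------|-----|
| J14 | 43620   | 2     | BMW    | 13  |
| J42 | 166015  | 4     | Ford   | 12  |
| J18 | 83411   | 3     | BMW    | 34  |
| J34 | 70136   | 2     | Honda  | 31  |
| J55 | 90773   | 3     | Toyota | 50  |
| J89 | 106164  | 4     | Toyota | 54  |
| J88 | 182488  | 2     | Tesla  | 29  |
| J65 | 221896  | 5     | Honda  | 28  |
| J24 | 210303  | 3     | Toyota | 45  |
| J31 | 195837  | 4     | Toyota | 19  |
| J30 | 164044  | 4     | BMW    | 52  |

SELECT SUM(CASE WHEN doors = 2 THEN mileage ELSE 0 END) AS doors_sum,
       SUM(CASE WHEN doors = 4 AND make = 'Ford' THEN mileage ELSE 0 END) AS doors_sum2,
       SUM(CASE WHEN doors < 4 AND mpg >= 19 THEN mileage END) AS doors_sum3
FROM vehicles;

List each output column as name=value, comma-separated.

doors_sum=296244, doors_sum2=166015, doors_sum3=637111

[doors_sum: doors = 2]
vin=J14: ✓ → 43620
vin=J42: ✗
vin=J18: ✗
vin=J34: ✓ → 70136
vin=J55: ✗
vin=J89: ✗
vin=J88: ✓ → 182488
vin=J65: ✗
vin=J24: ✗
vin=J31: ✗
vin=J30: ✗
doors_sum = 43620 + 70136 + 182488 = 296244
—
[doors_sum2: doors = 4 AND make = 'Ford']
vin=J14: ✗
vin=J42: ✓ → 166015
vin=J18: ✗
vin=J34: ✗
vin=J55: ✗
vin=J89: ✗
vin=J88: ✗
vin=J65: ✗
vin=J24: ✗
vin=J31: ✗
vin=J30: ✗
doors_sum2 = 166015
—
[doors_sum3: doors < 4 AND mpg >= 19]
vin=J14: ✗
vin=J42: ✗
vin=J18: ✓ → 83411
vin=J34: ✓ → 70136
vin=J55: ✓ → 90773
vin=J89: ✗
vin=J88: ✓ → 182488
vin=J65: ✗
vin=J24: ✓ → 210303
vin=J31: ✗
vin=J30: ✗
doors_sum3 = 83411 + 70136 + 90773 + 182488 + 210303 = 637111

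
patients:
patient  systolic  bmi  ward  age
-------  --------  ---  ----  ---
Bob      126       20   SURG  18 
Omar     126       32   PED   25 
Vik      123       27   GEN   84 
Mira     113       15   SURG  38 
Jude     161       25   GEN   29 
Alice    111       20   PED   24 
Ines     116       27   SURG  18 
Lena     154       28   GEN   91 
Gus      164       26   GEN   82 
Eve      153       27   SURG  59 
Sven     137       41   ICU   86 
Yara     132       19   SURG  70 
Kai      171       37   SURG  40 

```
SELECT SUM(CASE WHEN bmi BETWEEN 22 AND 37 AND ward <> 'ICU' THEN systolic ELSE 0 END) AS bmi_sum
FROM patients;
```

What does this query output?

patient=Bob: ✗
patient=Omar: ✓ → 126
patient=Vik: ✓ → 123
patient=Mira: ✗
patient=Jude: ✓ → 161
patient=Alice: ✗
patient=Ines: ✓ → 116
patient=Lena: ✓ → 154
patient=Gus: ✓ → 164
patient=Eve: ✓ → 153
patient=Sven: ✗
patient=Yara: ✗
patient=Kai: ✓ → 171
bmi_sum = 126 + 123 + 161 + 116 + 154 + 164 + 153 + 171 = 1168

1168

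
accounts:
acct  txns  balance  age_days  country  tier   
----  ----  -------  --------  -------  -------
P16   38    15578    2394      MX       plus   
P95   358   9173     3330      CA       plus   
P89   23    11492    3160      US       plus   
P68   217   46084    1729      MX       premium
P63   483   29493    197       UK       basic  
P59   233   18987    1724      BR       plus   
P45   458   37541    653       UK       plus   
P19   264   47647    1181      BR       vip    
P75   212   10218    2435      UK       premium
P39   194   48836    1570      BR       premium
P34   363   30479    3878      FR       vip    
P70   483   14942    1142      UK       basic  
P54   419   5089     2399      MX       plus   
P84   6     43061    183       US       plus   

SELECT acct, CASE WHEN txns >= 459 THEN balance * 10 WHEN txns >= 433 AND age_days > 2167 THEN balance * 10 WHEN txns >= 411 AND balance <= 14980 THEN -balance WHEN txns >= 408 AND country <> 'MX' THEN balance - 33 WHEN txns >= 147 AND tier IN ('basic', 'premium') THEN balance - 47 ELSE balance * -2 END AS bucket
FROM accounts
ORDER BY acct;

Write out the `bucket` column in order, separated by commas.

acct=P16: ELSE → -31156
acct=P19: ELSE → -95294
acct=P34: ELSE → -60958
acct=P39: txns >= 147 AND tier IN ('basic', 'premium') → 48789
acct=P45: txns >= 408 AND country <> 'MX' → 37508
acct=P54: txns >= 411 AND balance <= 14980 → -5089
acct=P59: ELSE → -37974
acct=P63: txns >= 459 → 294930
acct=P68: txns >= 147 AND tier IN ('basic', 'premium') → 46037
acct=P70: txns >= 459 → 149420
acct=P75: txns >= 147 AND tier IN ('basic', 'premium') → 10171
acct=P84: ELSE → -86122
acct=P89: ELSE → -22984
acct=P95: ELSE → -18346

-31156, -95294, -60958, 48789, 37508, -5089, -37974, 294930, 46037, 149420, 10171, -86122, -22984, -18346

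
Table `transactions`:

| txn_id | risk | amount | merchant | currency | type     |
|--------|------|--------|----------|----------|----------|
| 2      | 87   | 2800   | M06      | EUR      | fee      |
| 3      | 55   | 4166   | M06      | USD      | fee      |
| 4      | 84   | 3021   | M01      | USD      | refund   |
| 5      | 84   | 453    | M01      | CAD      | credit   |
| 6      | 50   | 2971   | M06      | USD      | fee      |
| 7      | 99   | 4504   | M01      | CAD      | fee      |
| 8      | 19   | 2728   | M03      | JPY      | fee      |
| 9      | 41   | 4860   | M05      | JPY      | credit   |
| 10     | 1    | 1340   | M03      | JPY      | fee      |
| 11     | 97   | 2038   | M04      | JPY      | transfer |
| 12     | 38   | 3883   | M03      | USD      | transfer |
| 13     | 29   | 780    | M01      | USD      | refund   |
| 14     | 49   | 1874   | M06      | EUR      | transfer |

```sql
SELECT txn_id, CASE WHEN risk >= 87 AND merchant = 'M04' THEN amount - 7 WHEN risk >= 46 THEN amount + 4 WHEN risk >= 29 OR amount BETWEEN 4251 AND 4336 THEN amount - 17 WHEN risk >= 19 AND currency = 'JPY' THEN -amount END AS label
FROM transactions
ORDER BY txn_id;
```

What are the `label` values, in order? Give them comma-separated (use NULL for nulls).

2804, 4170, 3025, 457, 2975, 4508, -2728, 4843, NULL, 2031, 3866, 763, 1878

txn_id=2: risk >= 46 → 2804
txn_id=3: risk >= 46 → 4170
txn_id=4: risk >= 46 → 3025
txn_id=5: risk >= 46 → 457
txn_id=6: risk >= 46 → 2975
txn_id=7: risk >= 46 → 4508
txn_id=8: risk >= 19 AND currency = 'JPY' → -2728
txn_id=9: risk >= 29 OR amount BETWEEN 4251 AND 4336 → 4843
txn_id=10: (no match → NULL) → NULL
txn_id=11: risk >= 87 AND merchant = 'M04' → 2031
txn_id=12: risk >= 29 OR amount BETWEEN 4251 AND 4336 → 3866
txn_id=13: risk >= 29 OR amount BETWEEN 4251 AND 4336 → 763
txn_id=14: risk >= 46 → 1878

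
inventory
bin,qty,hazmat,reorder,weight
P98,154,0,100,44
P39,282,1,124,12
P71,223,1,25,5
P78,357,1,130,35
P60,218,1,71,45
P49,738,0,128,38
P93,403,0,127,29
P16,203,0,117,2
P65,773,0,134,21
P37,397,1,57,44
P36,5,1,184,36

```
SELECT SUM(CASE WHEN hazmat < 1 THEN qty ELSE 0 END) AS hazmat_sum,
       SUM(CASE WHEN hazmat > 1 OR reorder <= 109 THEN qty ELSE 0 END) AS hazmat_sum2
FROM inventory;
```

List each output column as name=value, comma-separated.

[hazmat_sum: hazmat < 1]
bin=P98: ✓ → 154
bin=P39: ✗
bin=P71: ✗
bin=P78: ✗
bin=P60: ✗
bin=P49: ✓ → 738
bin=P93: ✓ → 403
bin=P16: ✓ → 203
bin=P65: ✓ → 773
bin=P37: ✗
bin=P36: ✗
hazmat_sum = 154 + 738 + 403 + 203 + 773 = 2271
—
[hazmat_sum2: hazmat > 1 OR reorder <= 109]
bin=P98: ✓ → 154
bin=P39: ✗
bin=P71: ✓ → 223
bin=P78: ✗
bin=P60: ✓ → 218
bin=P49: ✗
bin=P93: ✗
bin=P16: ✗
bin=P65: ✗
bin=P37: ✓ → 397
bin=P36: ✗
hazmat_sum2 = 154 + 223 + 218 + 397 = 992

hazmat_sum=2271, hazmat_sum2=992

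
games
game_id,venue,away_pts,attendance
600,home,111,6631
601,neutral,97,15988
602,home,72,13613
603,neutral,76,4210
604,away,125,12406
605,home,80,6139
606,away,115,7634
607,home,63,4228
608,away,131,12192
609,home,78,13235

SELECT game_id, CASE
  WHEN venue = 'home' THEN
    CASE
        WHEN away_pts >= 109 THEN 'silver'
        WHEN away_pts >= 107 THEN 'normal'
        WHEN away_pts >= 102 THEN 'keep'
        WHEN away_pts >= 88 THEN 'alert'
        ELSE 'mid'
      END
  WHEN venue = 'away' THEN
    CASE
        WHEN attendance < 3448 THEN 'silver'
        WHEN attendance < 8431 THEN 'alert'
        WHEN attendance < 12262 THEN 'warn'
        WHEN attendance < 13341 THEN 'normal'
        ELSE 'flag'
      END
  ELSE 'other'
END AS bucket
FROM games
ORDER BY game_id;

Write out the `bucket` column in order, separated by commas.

game_id=600: venue='home' → inner[away_pts >= 109] → silver
game_id=601: venue='neutral' → outer ELSE → other
game_id=602: venue='home' → inner[ELSE] → mid
game_id=603: venue='neutral' → outer ELSE → other
game_id=604: venue='away' → inner[attendance < 13341] → normal
game_id=605: venue='home' → inner[ELSE] → mid
game_id=606: venue='away' → inner[attendance < 8431] → alert
game_id=607: venue='home' → inner[ELSE] → mid
game_id=608: venue='away' → inner[attendance < 12262] → warn
game_id=609: venue='home' → inner[ELSE] → mid

silver, other, mid, other, normal, mid, alert, mid, warn, mid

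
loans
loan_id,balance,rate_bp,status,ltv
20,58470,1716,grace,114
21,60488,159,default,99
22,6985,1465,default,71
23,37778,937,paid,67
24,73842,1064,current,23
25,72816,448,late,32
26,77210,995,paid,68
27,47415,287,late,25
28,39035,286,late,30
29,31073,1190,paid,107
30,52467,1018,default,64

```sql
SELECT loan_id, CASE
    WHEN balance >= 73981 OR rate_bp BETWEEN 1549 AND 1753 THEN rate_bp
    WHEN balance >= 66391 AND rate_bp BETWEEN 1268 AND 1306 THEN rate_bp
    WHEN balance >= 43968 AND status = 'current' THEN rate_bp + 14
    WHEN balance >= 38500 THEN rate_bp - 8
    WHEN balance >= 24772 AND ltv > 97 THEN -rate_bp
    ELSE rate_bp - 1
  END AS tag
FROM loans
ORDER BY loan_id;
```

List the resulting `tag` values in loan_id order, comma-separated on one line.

1716, 151, 1464, 936, 1078, 440, 995, 279, 278, -1190, 1010

loan_id=20: balance >= 73981 OR rate_bp BETWEEN 1549 AND 1753 → 1716
loan_id=21: balance >= 38500 → 151
loan_id=22: ELSE → 1464
loan_id=23: ELSE → 936
loan_id=24: balance >= 43968 AND status = 'current' → 1078
loan_id=25: balance >= 38500 → 440
loan_id=26: balance >= 73981 OR rate_bp BETWEEN 1549 AND 1753 → 995
loan_id=27: balance >= 38500 → 279
loan_id=28: balance >= 38500 → 278
loan_id=29: balance >= 24772 AND ltv > 97 → -1190
loan_id=30: balance >= 38500 → 1010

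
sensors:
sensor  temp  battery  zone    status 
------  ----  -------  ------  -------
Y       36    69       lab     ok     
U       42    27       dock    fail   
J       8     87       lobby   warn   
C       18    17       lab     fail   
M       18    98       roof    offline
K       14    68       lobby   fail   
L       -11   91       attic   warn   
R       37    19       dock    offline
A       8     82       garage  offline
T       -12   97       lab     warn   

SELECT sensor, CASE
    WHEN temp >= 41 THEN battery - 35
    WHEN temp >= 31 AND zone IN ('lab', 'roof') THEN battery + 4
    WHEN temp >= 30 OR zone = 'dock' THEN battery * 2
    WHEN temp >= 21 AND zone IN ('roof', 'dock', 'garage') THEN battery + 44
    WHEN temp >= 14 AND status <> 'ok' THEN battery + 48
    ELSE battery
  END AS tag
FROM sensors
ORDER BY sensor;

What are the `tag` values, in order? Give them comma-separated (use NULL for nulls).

sensor=A: ELSE → 82
sensor=C: temp >= 14 AND status <> 'ok' → 65
sensor=J: ELSE → 87
sensor=K: temp >= 14 AND status <> 'ok' → 116
sensor=L: ELSE → 91
sensor=M: temp >= 14 AND status <> 'ok' → 146
sensor=R: temp >= 30 OR zone = 'dock' → 38
sensor=T: ELSE → 97
sensor=U: temp >= 41 → -8
sensor=Y: temp >= 31 AND zone IN ('lab', 'roof') → 73

82, 65, 87, 116, 91, 146, 38, 97, -8, 73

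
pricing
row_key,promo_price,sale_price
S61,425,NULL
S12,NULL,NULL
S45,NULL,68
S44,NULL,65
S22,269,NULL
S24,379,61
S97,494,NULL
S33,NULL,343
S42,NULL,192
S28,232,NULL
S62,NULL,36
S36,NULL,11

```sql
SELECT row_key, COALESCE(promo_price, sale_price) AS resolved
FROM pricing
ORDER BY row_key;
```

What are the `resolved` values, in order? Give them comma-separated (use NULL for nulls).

row_key=S12: promo_price=NULL, sale_price=NULL (all NULL) → NULL
row_key=S22: promo_price=269 → 269
row_key=S24: promo_price=379 → 379
row_key=S28: promo_price=232 → 232
row_key=S33: promo_price=NULL, sale_price=343 → 343
row_key=S36: promo_price=NULL, sale_price=11 → 11
row_key=S42: promo_price=NULL, sale_price=192 → 192
row_key=S44: promo_price=NULL, sale_price=65 → 65
row_key=S45: promo_price=NULL, sale_price=68 → 68
row_key=S61: promo_price=425 → 425
row_key=S62: promo_price=NULL, sale_price=36 → 36
row_key=S97: promo_price=494 → 494

NULL, 269, 379, 232, 343, 11, 192, 65, 68, 425, 36, 494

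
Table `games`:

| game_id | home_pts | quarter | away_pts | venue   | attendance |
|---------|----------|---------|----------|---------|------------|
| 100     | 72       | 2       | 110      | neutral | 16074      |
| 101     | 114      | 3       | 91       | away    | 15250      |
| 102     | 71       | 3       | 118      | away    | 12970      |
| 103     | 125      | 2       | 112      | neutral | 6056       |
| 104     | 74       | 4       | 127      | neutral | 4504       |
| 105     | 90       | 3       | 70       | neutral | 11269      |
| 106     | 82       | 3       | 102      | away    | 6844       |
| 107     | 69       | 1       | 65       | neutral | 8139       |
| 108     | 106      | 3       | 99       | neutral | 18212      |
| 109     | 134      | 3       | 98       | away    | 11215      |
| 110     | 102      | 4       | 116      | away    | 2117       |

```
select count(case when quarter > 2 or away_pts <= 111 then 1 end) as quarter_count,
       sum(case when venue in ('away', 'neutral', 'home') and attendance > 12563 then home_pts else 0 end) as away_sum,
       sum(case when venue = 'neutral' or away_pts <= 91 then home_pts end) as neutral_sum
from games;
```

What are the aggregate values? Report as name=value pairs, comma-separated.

[quarter_count: quarter > 2 or away_pts <= 111]
game_id=100: ✓ → 1
game_id=101: ✓ → 1
game_id=102: ✓ → 1
game_id=103: ✗
game_id=104: ✓ → 1
game_id=105: ✓ → 1
game_id=106: ✓ → 1
game_id=107: ✓ → 1
game_id=108: ✓ → 1
game_id=109: ✓ → 1
game_id=110: ✓ → 1
quarter_count = COUNT(1, 1, 1, 1, 1, 1, 1, 1, 1, 1) = 10
—
[away_sum: venue in ('away', 'neutral', 'home') and attendance > 12563]
game_id=100: ✓ → 72
game_id=101: ✓ → 114
game_id=102: ✓ → 71
game_id=103: ✗
game_id=104: ✗
game_id=105: ✗
game_id=106: ✗
game_id=107: ✗
game_id=108: ✓ → 106
game_id=109: ✗
game_id=110: ✗
away_sum = 72 + 114 + 71 + 106 = 363
—
[neutral_sum: venue = 'neutral' or away_pts <= 91]
game_id=100: ✓ → 72
game_id=101: ✓ → 114
game_id=102: ✗
game_id=103: ✓ → 125
game_id=104: ✓ → 74
game_id=105: ✓ → 90
game_id=106: ✗
game_id=107: ✓ → 69
game_id=108: ✓ → 106
game_id=109: ✗
game_id=110: ✗
neutral_sum = 72 + 114 + 125 + 74 + 90 + 69 + 106 = 650

quarter_count=10, away_sum=363, neutral_sum=650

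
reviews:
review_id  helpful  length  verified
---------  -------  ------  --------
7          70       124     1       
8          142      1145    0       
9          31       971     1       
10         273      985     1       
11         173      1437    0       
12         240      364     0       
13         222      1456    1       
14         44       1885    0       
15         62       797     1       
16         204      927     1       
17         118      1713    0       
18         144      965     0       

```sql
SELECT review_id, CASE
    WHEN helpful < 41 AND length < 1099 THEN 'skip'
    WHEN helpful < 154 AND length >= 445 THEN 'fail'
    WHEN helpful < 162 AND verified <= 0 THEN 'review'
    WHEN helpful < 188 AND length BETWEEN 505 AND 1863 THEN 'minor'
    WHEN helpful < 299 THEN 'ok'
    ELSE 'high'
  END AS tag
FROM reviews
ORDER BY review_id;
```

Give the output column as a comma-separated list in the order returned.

review_id=7: helpful < 299 → ok
review_id=8: helpful < 154 AND length >= 445 → fail
review_id=9: helpful < 41 AND length < 1099 → skip
review_id=10: helpful < 299 → ok
review_id=11: helpful < 188 AND length BETWEEN 505 AND 1863 → minor
review_id=12: helpful < 299 → ok
review_id=13: helpful < 299 → ok
review_id=14: helpful < 154 AND length >= 445 → fail
review_id=15: helpful < 154 AND length >= 445 → fail
review_id=16: helpful < 299 → ok
review_id=17: helpful < 154 AND length >= 445 → fail
review_id=18: helpful < 154 AND length >= 445 → fail

ok, fail, skip, ok, minor, ok, ok, fail, fail, ok, fail, fail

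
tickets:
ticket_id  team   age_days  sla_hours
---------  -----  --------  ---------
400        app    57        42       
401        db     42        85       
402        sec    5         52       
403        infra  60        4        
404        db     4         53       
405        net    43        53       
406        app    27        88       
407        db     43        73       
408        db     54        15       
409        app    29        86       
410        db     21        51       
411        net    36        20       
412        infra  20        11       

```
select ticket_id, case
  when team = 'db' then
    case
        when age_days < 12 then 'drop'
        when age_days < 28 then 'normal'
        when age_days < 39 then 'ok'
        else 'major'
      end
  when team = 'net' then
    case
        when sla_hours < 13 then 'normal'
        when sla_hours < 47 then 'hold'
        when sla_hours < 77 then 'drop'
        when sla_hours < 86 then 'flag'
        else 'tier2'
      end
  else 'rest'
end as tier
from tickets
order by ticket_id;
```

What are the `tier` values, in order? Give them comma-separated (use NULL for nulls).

rest, major, rest, rest, drop, drop, rest, major, major, rest, normal, hold, rest

ticket_id=400: team='app' → outer ELSE → rest
ticket_id=401: team='db' → inner[ELSE] → major
ticket_id=402: team='sec' → outer ELSE → rest
ticket_id=403: team='infra' → outer ELSE → rest
ticket_id=404: team='db' → inner[age_days < 12] → drop
ticket_id=405: team='net' → inner[sla_hours < 77] → drop
ticket_id=406: team='app' → outer ELSE → rest
ticket_id=407: team='db' → inner[ELSE] → major
ticket_id=408: team='db' → inner[ELSE] → major
ticket_id=409: team='app' → outer ELSE → rest
ticket_id=410: team='db' → inner[age_days < 28] → normal
ticket_id=411: team='net' → inner[sla_hours < 47] → hold
ticket_id=412: team='infra' → outer ELSE → rest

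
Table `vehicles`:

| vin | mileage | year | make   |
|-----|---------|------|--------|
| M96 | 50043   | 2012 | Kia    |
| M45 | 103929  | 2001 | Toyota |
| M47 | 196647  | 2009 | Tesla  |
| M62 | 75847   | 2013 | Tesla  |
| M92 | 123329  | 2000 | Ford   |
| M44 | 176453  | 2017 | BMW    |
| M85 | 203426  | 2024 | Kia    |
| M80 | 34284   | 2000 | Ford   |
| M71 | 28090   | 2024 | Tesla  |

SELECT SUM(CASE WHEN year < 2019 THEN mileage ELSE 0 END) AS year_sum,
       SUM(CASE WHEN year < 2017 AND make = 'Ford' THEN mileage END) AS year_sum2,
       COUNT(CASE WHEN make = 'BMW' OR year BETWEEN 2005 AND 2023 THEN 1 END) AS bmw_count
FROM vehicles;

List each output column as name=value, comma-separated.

year_sum=760532, year_sum2=157613, bmw_count=4

[year_sum: year < 2019]
vin=M96: ✓ → 50043
vin=M45: ✓ → 103929
vin=M47: ✓ → 196647
vin=M62: ✓ → 75847
vin=M92: ✓ → 123329
vin=M44: ✓ → 176453
vin=M85: ✗
vin=M80: ✓ → 34284
vin=M71: ✗
year_sum = 50043 + 103929 + 196647 + 75847 + 123329 + 176453 + 34284 = 760532
—
[year_sum2: year < 2017 AND make = 'Ford']
vin=M96: ✗
vin=M45: ✗
vin=M47: ✗
vin=M62: ✗
vin=M92: ✓ → 123329
vin=M44: ✗
vin=M85: ✗
vin=M80: ✓ → 34284
vin=M71: ✗
year_sum2 = 123329 + 34284 = 157613
—
[bmw_count: make = 'BMW' OR year BETWEEN 2005 AND 2023]
vin=M96: ✓ → 1
vin=M45: ✗
vin=M47: ✓ → 1
vin=M62: ✓ → 1
vin=M92: ✗
vin=M44: ✓ → 1
vin=M85: ✗
vin=M80: ✗
vin=M71: ✗
bmw_count = COUNT(1, 1, 1, 1) = 4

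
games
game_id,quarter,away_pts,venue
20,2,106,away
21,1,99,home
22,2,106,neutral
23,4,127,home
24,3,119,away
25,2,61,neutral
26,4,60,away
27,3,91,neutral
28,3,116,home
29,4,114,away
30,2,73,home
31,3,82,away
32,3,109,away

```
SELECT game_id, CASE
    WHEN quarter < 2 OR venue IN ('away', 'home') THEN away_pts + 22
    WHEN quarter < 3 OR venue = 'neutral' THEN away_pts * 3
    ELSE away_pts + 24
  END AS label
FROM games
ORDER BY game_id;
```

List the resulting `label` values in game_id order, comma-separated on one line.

game_id=20: quarter < 2 OR venue IN ('away', 'home') → 128
game_id=21: quarter < 2 OR venue IN ('away', 'home') → 121
game_id=22: quarter < 3 OR venue = 'neutral' → 318
game_id=23: quarter < 2 OR venue IN ('away', 'home') → 149
game_id=24: quarter < 2 OR venue IN ('away', 'home') → 141
game_id=25: quarter < 3 OR venue = 'neutral' → 183
game_id=26: quarter < 2 OR venue IN ('away', 'home') → 82
game_id=27: quarter < 3 OR venue = 'neutral' → 273
game_id=28: quarter < 2 OR venue IN ('away', 'home') → 138
game_id=29: quarter < 2 OR venue IN ('away', 'home') → 136
game_id=30: quarter < 2 OR venue IN ('away', 'home') → 95
game_id=31: quarter < 2 OR venue IN ('away', 'home') → 104
game_id=32: quarter < 2 OR venue IN ('away', 'home') → 131

128, 121, 318, 149, 141, 183, 82, 273, 138, 136, 95, 104, 131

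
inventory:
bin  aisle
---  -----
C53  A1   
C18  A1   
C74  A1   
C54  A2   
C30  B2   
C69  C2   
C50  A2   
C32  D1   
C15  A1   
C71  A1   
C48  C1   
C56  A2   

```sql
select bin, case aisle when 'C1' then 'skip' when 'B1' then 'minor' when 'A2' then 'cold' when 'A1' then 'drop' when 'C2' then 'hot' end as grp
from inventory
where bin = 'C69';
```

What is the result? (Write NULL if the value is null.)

hot

bin = C69: aisle=C2.
aisle='C1' → false
aisle='B1' → false
aisle='A2' → false
aisle='A1' → false
aisle='C2' → true → hot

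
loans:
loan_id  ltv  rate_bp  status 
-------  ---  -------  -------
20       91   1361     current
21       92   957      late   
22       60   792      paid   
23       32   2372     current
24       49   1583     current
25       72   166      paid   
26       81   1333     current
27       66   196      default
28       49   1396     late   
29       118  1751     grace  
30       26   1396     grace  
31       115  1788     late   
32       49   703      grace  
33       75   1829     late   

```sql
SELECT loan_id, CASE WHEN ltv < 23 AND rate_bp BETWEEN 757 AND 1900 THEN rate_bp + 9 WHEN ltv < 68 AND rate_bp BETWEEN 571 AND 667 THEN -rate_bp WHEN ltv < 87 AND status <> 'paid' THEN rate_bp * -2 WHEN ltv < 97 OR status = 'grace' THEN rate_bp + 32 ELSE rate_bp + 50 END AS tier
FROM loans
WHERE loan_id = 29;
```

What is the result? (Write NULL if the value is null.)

loan_id = 29: ltv=118, rate_bp=1751, status=grace.
ltv < 23 AND rate_bp BETWEEN 757 AND 1900 → false
ltv < 68 AND rate_bp BETWEEN 571 AND 667 → false
ltv < 87 AND status <> 'paid' → false
ltv < 97 OR status = 'grace' → true → 1783

1783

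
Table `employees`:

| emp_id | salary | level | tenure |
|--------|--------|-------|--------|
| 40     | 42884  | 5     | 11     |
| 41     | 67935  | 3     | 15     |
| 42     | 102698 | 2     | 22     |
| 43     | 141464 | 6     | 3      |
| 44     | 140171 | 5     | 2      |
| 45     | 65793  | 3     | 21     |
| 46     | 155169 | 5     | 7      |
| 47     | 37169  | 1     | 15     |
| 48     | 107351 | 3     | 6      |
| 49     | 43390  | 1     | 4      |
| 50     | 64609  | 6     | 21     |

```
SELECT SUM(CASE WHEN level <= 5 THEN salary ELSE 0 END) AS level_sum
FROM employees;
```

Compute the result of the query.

762560

emp_id=40: ✓ → 42884
emp_id=41: ✓ → 67935
emp_id=42: ✓ → 102698
emp_id=43: ✗
emp_id=44: ✓ → 140171
emp_id=45: ✓ → 65793
emp_id=46: ✓ → 155169
emp_id=47: ✓ → 37169
emp_id=48: ✓ → 107351
emp_id=49: ✓ → 43390
emp_id=50: ✗
level_sum = 42884 + 67935 + 102698 + 140171 + 65793 + 155169 + 37169 + 107351 + 43390 = 762560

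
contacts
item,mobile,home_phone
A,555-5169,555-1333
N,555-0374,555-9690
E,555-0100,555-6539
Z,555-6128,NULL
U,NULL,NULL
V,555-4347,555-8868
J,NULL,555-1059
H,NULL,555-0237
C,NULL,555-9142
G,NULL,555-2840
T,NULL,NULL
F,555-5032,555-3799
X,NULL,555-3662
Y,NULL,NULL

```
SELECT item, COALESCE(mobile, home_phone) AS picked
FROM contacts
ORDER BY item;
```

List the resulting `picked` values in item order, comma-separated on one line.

555-5169, 555-9142, 555-0100, 555-5032, 555-2840, 555-0237, 555-1059, 555-0374, NULL, NULL, 555-4347, 555-3662, NULL, 555-6128

item=A: mobile=555-5169 → 555-5169
item=C: mobile=NULL, home_phone=555-9142 → 555-9142
item=E: mobile=555-0100 → 555-0100
item=F: mobile=555-5032 → 555-5032
item=G: mobile=NULL, home_phone=555-2840 → 555-2840
item=H: mobile=NULL, home_phone=555-0237 → 555-0237
item=J: mobile=NULL, home_phone=555-1059 → 555-1059
item=N: mobile=555-0374 → 555-0374
item=T: mobile=NULL, home_phone=NULL (all NULL) → NULL
item=U: mobile=NULL, home_phone=NULL (all NULL) → NULL
item=V: mobile=555-4347 → 555-4347
item=X: mobile=NULL, home_phone=555-3662 → 555-3662
item=Y: mobile=NULL, home_phone=NULL (all NULL) → NULL
item=Z: mobile=555-6128 → 555-6128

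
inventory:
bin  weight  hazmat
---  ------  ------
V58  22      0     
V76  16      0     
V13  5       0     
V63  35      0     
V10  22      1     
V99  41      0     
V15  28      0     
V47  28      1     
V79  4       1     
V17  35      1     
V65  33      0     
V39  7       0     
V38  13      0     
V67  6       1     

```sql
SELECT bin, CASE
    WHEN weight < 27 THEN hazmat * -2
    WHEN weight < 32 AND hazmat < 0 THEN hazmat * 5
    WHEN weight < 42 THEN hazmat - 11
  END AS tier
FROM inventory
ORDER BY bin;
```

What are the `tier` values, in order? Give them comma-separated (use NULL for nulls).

-2, 0, -11, -10, 0, 0, -10, 0, -11, -11, -2, 0, -2, -11

bin=V10: weight < 27 → -2
bin=V13: weight < 27 → 0
bin=V15: weight < 42 → -11
bin=V17: weight < 42 → -10
bin=V38: weight < 27 → 0
bin=V39: weight < 27 → 0
bin=V47: weight < 42 → -10
bin=V58: weight < 27 → 0
bin=V63: weight < 42 → -11
bin=V65: weight < 42 → -11
bin=V67: weight < 27 → -2
bin=V76: weight < 27 → 0
bin=V79: weight < 27 → -2
bin=V99: weight < 42 → -11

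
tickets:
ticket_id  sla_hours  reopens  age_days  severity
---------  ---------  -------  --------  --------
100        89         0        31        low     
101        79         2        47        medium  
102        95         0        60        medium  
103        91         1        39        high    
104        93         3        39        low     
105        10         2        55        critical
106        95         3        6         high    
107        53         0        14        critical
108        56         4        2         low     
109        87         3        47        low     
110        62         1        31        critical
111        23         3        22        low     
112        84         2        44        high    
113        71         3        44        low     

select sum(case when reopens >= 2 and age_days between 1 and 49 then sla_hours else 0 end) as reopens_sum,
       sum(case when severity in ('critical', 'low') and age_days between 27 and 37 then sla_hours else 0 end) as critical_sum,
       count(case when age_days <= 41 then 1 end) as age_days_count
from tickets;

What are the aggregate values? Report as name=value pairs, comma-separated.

[reopens_sum: reopens >= 2 and age_days between 1 and 49]
ticket_id=100: ✗
ticket_id=101: ✓ → 79
ticket_id=102: ✗
ticket_id=103: ✗
ticket_id=104: ✓ → 93
ticket_id=105: ✗
ticket_id=106: ✓ → 95
ticket_id=107: ✗
ticket_id=108: ✓ → 56
ticket_id=109: ✓ → 87
ticket_id=110: ✗
ticket_id=111: ✓ → 23
ticket_id=112: ✓ → 84
ticket_id=113: ✓ → 71
reopens_sum = 79 + 93 + 95 + 56 + 87 + 23 + 84 + 71 = 588
—
[critical_sum: severity in ('critical', 'low') and age_days between 27 and 37]
ticket_id=100: ✓ → 89
ticket_id=101: ✗
ticket_id=102: ✗
ticket_id=103: ✗
ticket_id=104: ✗
ticket_id=105: ✗
ticket_id=106: ✗
ticket_id=107: ✗
ticket_id=108: ✗
ticket_id=109: ✗
ticket_id=110: ✓ → 62
ticket_id=111: ✗
ticket_id=112: ✗
ticket_id=113: ✗
critical_sum = 89 + 62 = 151
—
[age_days_count: age_days <= 41]
ticket_id=100: ✓ → 1
ticket_id=101: ✗
ticket_id=102: ✗
ticket_id=103: ✓ → 1
ticket_id=104: ✓ → 1
ticket_id=105: ✗
ticket_id=106: ✓ → 1
ticket_id=107: ✓ → 1
ticket_id=108: ✓ → 1
ticket_id=109: ✗
ticket_id=110: ✓ → 1
ticket_id=111: ✓ → 1
ticket_id=112: ✗
ticket_id=113: ✗
age_days_count = COUNT(1, 1, 1, 1, 1, 1, 1, 1) = 8

reopens_sum=588, critical_sum=151, age_days_count=8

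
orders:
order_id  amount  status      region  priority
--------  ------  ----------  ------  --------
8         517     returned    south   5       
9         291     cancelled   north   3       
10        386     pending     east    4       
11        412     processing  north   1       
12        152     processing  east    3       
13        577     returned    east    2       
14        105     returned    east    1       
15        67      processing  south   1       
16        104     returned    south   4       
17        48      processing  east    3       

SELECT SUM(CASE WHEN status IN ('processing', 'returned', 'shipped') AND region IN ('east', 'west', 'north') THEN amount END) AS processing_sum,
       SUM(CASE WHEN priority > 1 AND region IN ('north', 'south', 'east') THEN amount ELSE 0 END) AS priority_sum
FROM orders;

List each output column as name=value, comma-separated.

[processing_sum: status IN ('processing', 'returned', 'shipped') AND region IN ('east', 'west', 'north')]
order_id=8: ✗
order_id=9: ✗
order_id=10: ✗
order_id=11: ✓ → 412
order_id=12: ✓ → 152
order_id=13: ✓ → 577
order_id=14: ✓ → 105
order_id=15: ✗
order_id=16: ✗
order_id=17: ✓ → 48
processing_sum = 412 + 152 + 577 + 105 + 48 = 1294
—
[priority_sum: priority > 1 AND region IN ('north', 'south', 'east')]
order_id=8: ✓ → 517
order_id=9: ✓ → 291
order_id=10: ✓ → 386
order_id=11: ✗
order_id=12: ✓ → 152
order_id=13: ✓ → 577
order_id=14: ✗
order_id=15: ✗
order_id=16: ✓ → 104
order_id=17: ✓ → 48
priority_sum = 517 + 291 + 386 + 152 + 577 + 104 + 48 = 2075

processing_sum=1294, priority_sum=2075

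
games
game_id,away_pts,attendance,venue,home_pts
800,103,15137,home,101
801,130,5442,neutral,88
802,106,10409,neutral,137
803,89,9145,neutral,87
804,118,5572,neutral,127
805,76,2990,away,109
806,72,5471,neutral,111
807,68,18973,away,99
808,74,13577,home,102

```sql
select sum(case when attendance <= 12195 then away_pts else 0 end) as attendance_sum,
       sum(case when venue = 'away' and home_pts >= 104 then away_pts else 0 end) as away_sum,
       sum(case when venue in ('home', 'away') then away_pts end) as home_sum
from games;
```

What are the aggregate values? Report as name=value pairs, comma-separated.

attendance_sum=591, away_sum=76, home_sum=321

[attendance_sum: attendance <= 12195]
game_id=800: ✗
game_id=801: ✓ → 130
game_id=802: ✓ → 106
game_id=803: ✓ → 89
game_id=804: ✓ → 118
game_id=805: ✓ → 76
game_id=806: ✓ → 72
game_id=807: ✗
game_id=808: ✗
attendance_sum = 130 + 106 + 89 + 118 + 76 + 72 = 591
—
[away_sum: venue = 'away' and home_pts >= 104]
game_id=800: ✗
game_id=801: ✗
game_id=802: ✗
game_id=803: ✗
game_id=804: ✗
game_id=805: ✓ → 76
game_id=806: ✗
game_id=807: ✗
game_id=808: ✗
away_sum = 76
—
[home_sum: venue in ('home', 'away')]
game_id=800: ✓ → 103
game_id=801: ✗
game_id=802: ✗
game_id=803: ✗
game_id=804: ✗
game_id=805: ✓ → 76
game_id=806: ✗
game_id=807: ✓ → 68
game_id=808: ✓ → 74
home_sum = 103 + 76 + 68 + 74 = 321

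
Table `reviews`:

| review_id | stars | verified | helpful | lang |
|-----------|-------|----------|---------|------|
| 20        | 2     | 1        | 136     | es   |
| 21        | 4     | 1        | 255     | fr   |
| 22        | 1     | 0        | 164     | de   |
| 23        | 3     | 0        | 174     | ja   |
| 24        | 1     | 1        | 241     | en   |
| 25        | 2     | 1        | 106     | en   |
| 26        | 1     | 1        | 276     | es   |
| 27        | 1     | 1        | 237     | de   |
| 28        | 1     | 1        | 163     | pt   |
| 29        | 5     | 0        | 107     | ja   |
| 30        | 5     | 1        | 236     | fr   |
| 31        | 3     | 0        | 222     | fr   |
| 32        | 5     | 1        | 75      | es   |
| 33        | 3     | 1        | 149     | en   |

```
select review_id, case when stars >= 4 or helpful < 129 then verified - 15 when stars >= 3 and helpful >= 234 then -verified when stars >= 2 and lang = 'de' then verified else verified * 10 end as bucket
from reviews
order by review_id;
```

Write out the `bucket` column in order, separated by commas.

10, -14, 0, 0, 10, -14, 10, 10, 10, -15, -14, 0, -14, 10

review_id=20: ELSE → 10
review_id=21: stars >= 4 or helpful < 129 → -14
review_id=22: ELSE → 0
review_id=23: ELSE → 0
review_id=24: ELSE → 10
review_id=25: stars >= 4 or helpful < 129 → -14
review_id=26: ELSE → 10
review_id=27: ELSE → 10
review_id=28: ELSE → 10
review_id=29: stars >= 4 or helpful < 129 → -15
review_id=30: stars >= 4 or helpful < 129 → -14
review_id=31: ELSE → 0
review_id=32: stars >= 4 or helpful < 129 → -14
review_id=33: ELSE → 10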